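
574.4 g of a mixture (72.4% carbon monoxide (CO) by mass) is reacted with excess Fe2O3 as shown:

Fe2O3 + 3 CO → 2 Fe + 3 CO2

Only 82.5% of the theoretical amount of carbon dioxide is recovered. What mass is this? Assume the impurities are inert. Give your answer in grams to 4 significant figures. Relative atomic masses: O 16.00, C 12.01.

539.1 g

Pure CO available = 574.4 g × 0.724 = 415.87 g.
M(CO) = 12.01 + 16.00 = 28.01 g/mol.
M(CO2) = 12.01 + 2(16.00) = 44.01 g/mol.
n(CO) = 415.87 g / 28.01 g/mol = 14.847 mol.
From the equation the CO:CO2 mole ratio is 3:3, so n(CO2) = 14.847 × 3/3 = 14.847 mol.
Mass of CO2 = 14.847 mol × 44.01 g/mol = 653.42 g.
Actual mass collected = 653.42 g × 0.825 = 539.07 g.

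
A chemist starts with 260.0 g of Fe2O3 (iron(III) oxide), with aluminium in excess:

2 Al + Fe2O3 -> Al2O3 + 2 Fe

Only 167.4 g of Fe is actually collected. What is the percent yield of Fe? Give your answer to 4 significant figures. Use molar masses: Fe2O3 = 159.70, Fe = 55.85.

92.05 %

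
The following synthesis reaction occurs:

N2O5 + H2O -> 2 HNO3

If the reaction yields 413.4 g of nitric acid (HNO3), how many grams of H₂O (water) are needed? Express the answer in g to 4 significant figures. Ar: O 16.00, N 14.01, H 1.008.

59.09 g

M(HNO3) = 1.008 + 14.01 + 3(16.00) = 63.018 g/mol.
M(H2O) = 2(1.008) + 16.00 = 18.016 g/mol.
n(HNO3) = 413.40 g / 63.018 g/mol = 6.5600 mol.
From the equation the HNO3:H2O mole ratio is 2:1, so n(H2O) = 6.5600 × 1/2 = 3.2800 mol.
Mass of H2O = 3.2800 mol × 18.016 g/mol = 59.093 g.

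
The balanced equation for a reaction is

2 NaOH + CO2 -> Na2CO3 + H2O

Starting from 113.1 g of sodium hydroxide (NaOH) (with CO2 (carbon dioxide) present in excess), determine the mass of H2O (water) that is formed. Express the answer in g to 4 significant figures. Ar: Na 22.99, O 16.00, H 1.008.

M(NaOH) = 22.99 + 16.00 + 1.008 = 39.998 g/mol.
M(H2O) = 2(1.008) + 16.00 = 18.016 g/mol.
n(NaOH) = 113.10 g / 39.998 g/mol = 2.8276 mol.
From the equation the NaOH:H2O mole ratio is 2:1, so n(H2O) = 2.8276 × 1/2 = 1.4138 mol.
Mass of H2O = 1.4138 mol × 18.016 g/mol = 25.471 g.

25.47 g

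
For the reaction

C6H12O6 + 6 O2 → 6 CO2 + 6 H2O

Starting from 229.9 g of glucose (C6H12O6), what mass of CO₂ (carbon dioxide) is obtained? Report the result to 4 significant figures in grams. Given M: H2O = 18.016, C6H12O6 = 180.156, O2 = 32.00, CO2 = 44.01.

n(C6H12O6) = 229.90 g / 180.156 g/mol = 1.2761 mol.
From the equation the C6H12O6:CO2 mole ratio is 1:6, so n(CO2) = 1.2761 × 6/1 = 7.6567 mol.
Mass of CO2 = 7.6567 mol × 44.01 g/mol = 336.97 g.

337.0 g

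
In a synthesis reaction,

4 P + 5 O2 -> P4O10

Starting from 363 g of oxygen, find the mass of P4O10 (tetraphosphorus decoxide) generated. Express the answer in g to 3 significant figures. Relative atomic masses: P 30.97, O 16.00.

M(O2) = 2(16.00) = 32.00 g/mol.
M(P4O10) = 4(30.97) + 10(16.00) = 283.88 g/mol.
n(O2) = 363.0 g / 32.00 g/mol = 11.34 mol.
From the equation the O2:P4O10 mole ratio is 5:1, so n(P4O10) = 11.34 × 1/5 = 2.269 mol.
Mass of P4O10 = 2.269 mol × 283.88 g/mol = 644.1 g.

644 g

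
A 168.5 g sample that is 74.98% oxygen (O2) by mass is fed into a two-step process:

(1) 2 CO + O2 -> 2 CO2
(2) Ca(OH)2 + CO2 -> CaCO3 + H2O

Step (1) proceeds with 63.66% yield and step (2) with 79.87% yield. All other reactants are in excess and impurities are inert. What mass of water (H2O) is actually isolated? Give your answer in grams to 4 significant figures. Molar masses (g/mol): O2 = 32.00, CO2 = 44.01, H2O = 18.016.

72.33 g

Pure O2 = 168.5 × 0.7498 = 126.34 g.
n(O2) = 126.34 / 32.00 = 3.9482 mol.
Step 1 (O2:CO2 = 1:2): theoretical n(CO2) = 7.8963 mol; at 63.66% yield, n(CO2) = 5.0268 mol.
Step 2 (CO2:H2O = 1:1): theoretical n(H2O) = 5.0268 mol, so theoretical mass = 5.0268 × 18.016 = 90.563 g.
At 79.87% yield, actual mass of H2O = 90.563 × 0.7987 = 72.333 g.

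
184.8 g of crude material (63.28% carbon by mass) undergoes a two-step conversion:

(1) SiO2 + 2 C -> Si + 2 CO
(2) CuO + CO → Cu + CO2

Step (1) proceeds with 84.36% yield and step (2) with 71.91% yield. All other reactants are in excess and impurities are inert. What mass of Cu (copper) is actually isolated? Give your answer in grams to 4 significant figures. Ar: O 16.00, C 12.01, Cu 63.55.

375.4 g

Pure C = 184.8 × 0.6328 = 116.94 g.
M(C) = 12.01 g/mol.
M(Cu) = 63.55 g/mol.
n(C) = 116.94 / 12.01 = 9.7370 mol.
Step 1 (C:CO = 2:2): theoretical n(CO) = 9.7370 mol; at 84.36% yield, n(CO) = 8.2141 mol.
Step 2 (CO:Cu = 1:1): theoretical n(Cu) = 8.2141 mol, so theoretical mass = 8.2141 × 63.55 = 522.01 g.
At 71.91% yield, actual mass of Cu = 522.01 × 0.7191 = 375.38 g.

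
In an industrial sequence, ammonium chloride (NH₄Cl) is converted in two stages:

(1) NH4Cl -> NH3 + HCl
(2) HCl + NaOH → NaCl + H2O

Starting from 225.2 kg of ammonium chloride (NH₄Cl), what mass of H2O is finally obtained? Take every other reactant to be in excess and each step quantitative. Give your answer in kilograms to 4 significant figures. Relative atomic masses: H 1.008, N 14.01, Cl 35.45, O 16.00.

75.85 kg

M(NH4Cl) = 14.01 + 4(1.008) + 35.45 = 53.492 g/mol.
M(H2O) = 2(1.008) + 16.00 = 18.016 g/mol.
225.2 kg = 225200 g.
n(NH4Cl) = 225200 / 53.492 = 4210.0 mol.
Step 1 gives a 1:1 ratio of NH4Cl to HCl, so n(HCl) = 4210.0 mol.
In step 2 the HCl:H2O ratio is 1:1, so n(H2O) = 4210.0 mol.
Mass of H2O = 4210.0 × 18.016 = 75847 g = 75.85 kg.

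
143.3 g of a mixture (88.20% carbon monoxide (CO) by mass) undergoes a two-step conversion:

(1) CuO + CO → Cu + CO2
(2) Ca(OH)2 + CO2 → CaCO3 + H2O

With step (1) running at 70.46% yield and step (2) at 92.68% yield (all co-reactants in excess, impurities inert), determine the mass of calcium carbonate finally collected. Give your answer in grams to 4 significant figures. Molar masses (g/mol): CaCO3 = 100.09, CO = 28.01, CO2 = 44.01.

Pure CO = 143.3 × 0.8820 = 126.39 g.
n(CO) = 126.39 / 28.01 = 4.5123 mol.
Step 1 (CO:CO2 = 1:1): theoretical n(CO2) = 4.5123 mol; at 70.46% yield, n(CO2) = 3.1794 mol.
Step 2 (CO2:CaCO3 = 1:1): theoretical n(CaCO3) = 3.1794 mol, so theoretical mass = 3.1794 × 100.09 = 318.23 g.
At 92.68% yield, actual mass of CaCO3 = 318.23 × 0.9268 = 294.93 g.

294.9 g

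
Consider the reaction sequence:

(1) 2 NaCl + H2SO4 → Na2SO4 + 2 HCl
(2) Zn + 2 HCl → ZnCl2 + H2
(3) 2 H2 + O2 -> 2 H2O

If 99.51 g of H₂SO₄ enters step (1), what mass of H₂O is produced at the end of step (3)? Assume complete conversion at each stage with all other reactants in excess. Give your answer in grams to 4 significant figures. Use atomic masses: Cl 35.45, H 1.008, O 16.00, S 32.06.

18.28 g

M(H2SO4) = 2(1.008) + 32.06 + 4(16.00) = 98.076 g/mol.
M(H2O) = 2(1.008) + 16.00 = 18.016 g/mol.
n(H2SO4) = 99.51 / 98.076 = 1.0146 mol.
Reaction (1): H2SO4→HCl ratio 1:2 ⇒ n(HCl) = 2.0292 mol.
Reaction (2): HCl→H2 ratio 2:1 ⇒ n(H2) = 1.0146 mol.
Reaction (3): H2→H2O ratio 2:2 ⇒ n(H2O) = 1.0146 mol.
Mass of H2O = 1.0146 × 18.016 = 18.279 g.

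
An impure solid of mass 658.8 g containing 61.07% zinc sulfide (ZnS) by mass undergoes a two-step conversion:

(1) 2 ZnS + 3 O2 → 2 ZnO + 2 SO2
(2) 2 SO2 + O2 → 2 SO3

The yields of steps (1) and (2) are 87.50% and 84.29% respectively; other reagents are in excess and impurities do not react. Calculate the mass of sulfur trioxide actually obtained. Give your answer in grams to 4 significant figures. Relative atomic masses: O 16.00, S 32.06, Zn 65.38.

243.8 g

Pure ZnS = 658.8 × 0.6107 = 402.33 g.
M(ZnS) = 65.38 + 32.06 = 97.44 g/mol.
M(SO3) = 32.06 + 3(16.00) = 80.06 g/mol.
n(ZnS) = 402.33 / 97.44 = 4.1290 mol.
Step 1 (ZnS:SO2 = 2:2): theoretical n(SO2) = 4.1290 mol; at 87.50% yield, n(SO2) = 3.6129 mol.
Step 2 (SO2:SO3 = 2:2): theoretical n(SO3) = 3.6129 mol, so theoretical mass = 3.6129 × 80.06 = 289.25 g.
At 84.29% yield, actual mass of SO3 = 289.25 × 0.8429 = 243.81 g.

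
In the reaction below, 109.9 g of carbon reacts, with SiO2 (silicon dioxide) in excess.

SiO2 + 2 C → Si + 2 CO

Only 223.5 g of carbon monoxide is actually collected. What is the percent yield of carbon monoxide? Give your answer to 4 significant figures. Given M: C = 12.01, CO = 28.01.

87.20 %

n(C) = 109.90 g / 12.01 g/mol = 9.1507 mol.
From the equation the C:CO mole ratio is 2:2, so n(CO) = 9.1507 × 2/2 = 9.1507 mol.
Mass of CO = 9.1507 mol × 28.01 g/mol = 256.31 g.
This is the theoretical yield. Percent yield = 223.5 g / 256.31 g × 100% = 87.199%.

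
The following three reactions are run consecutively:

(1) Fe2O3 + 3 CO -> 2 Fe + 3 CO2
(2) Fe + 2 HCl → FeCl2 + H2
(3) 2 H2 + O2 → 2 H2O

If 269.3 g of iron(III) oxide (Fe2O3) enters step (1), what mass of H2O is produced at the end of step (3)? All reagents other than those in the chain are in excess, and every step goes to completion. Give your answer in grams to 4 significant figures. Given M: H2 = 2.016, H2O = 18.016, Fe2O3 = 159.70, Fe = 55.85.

60.76 g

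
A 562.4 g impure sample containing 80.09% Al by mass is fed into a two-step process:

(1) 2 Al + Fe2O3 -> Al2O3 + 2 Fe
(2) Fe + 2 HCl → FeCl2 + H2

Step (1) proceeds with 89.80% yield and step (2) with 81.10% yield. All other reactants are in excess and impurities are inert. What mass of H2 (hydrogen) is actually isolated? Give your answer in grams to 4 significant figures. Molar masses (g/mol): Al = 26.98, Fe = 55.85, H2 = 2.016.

Pure Al = 562.4 × 0.8009 = 450.43 g.
n(Al) = 450.43 / 26.98 = 16.695 mol.
Step 1 (Al:Fe = 2:2): theoretical n(Fe) = 16.695 mol; at 89.80% yield, n(Fe) = 14.992 mol.
Step 2 (Fe:H2 = 1:1): theoretical n(H2) = 14.992 mol, so theoretical mass = 14.992 × 2.016 = 30.224 g.
At 81.10% yield, actual mass of H2 = 30.224 × 0.8110 = 24.511 g.

24.51 g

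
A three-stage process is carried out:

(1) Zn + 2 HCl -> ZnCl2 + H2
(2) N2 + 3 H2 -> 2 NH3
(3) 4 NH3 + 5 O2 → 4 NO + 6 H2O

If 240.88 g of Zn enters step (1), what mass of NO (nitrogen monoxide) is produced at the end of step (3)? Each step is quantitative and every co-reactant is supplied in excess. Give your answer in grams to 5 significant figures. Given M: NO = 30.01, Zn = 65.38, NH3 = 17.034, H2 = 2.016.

n(Zn) = 240.88 / 65.38 = 3.68431 mol.
Reaction (1): Zn→H2 ratio 1:1 ⇒ n(H2) = 3.68431 mol.
Reaction (2): H2→NH3 ratio 3:2 ⇒ n(NH3) = 2.45620 mol.
Reaction (3): NH3→NO ratio 4:4 ⇒ n(NO) = 2.45620 mol.
Mass of NO = 2.45620 × 30.01 = 73.7107 g.

73.711 g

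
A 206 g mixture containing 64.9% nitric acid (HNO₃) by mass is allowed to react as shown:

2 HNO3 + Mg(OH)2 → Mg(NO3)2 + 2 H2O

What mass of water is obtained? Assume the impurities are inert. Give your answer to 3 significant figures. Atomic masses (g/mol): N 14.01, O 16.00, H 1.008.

38.2 g

Mass of pure HNO3 = 206 g × 0.649 = 133.7 g.
M(HNO3) = 1.008 + 14.01 + 3(16.00) = 63.018 g/mol.
M(H2O) = 2(1.008) + 16.00 = 18.016 g/mol.
n(HNO3) = 133.7 g / 63.018 g/mol = 2.122 mol.
From the equation the HNO3:H2O mole ratio is 2:2, so n(H2O) = 2.122 × 2/2 = 2.122 mol.
Mass of H2O = 2.122 mol × 18.016 g/mol = 38.22 g.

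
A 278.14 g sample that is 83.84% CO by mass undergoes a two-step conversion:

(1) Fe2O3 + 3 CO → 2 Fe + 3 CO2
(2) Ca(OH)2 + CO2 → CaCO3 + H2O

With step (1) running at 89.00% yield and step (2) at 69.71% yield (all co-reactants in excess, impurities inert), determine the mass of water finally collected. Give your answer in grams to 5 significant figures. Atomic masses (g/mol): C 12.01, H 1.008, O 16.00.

93.056 g

Pure CO = 278.14 × 0.8384 = 233.193 g.
M(CO) = 12.01 + 16.00 = 28.01 g/mol.
M(H2O) = 2(1.008) + 16.00 = 18.016 g/mol.
n(CO) = 233.193 / 28.01 = 8.32533 mol.
Step 1 (CO:CO2 = 3:3): theoretical n(CO2) = 8.32533 mol; at 89.00% yield, n(CO2) = 7.40955 mol.
Step 2 (CO2:H2O = 1:1): theoretical n(H2O) = 7.40955 mol, so theoretical mass = 7.40955 × 18.016 = 133.490 g.
At 69.71% yield, actual mass of H2O = 133.490 × 0.6971 = 93.0561 g.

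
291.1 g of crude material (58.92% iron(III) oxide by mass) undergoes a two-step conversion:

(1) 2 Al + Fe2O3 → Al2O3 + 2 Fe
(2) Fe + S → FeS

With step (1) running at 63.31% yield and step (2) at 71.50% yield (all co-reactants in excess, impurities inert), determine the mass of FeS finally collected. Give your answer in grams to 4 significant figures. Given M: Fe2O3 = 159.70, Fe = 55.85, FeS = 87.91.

85.48 g

Pure Fe2O3 = 291.1 × 0.5892 = 171.52 g.
n(Fe2O3) = 171.52 / 159.70 = 1.0740 mol.
Step 1 (Fe2O3:Fe = 1:2): theoretical n(Fe) = 2.1480 mol; at 63.31% yield, n(Fe) = 1.3599 mol.
Step 2 (Fe:FeS = 1:1): theoretical n(FeS) = 1.3599 mol, so theoretical mass = 1.3599 × 87.91 = 119.55 g.
At 71.50% yield, actual mass of FeS = 119.55 × 0.7150 = 85.476 g.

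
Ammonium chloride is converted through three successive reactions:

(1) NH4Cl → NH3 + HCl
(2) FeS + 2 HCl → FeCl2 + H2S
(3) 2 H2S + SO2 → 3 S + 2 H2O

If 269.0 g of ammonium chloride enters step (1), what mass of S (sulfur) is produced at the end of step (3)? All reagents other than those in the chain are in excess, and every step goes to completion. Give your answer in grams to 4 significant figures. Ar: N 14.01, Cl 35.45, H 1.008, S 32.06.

M(NH4Cl) = 14.01 + 4(1.008) + 35.45 = 53.492 g/mol.
M(S) = 32.06 g/mol.
n(NH4Cl) = 269.0 / 53.492 = 5.0288 mol.
Reaction (1): NH4Cl→HCl ratio 1:1 ⇒ n(HCl) = 5.0288 mol.
Reaction (2): HCl→H2S ratio 2:1 ⇒ n(H2S) = 2.5144 mol.
Reaction (3): H2S→S ratio 2:3 ⇒ n(S) = 3.7716 mol.
Mass of S = 3.7716 × 32.06 = 120.92 g.

120.9 g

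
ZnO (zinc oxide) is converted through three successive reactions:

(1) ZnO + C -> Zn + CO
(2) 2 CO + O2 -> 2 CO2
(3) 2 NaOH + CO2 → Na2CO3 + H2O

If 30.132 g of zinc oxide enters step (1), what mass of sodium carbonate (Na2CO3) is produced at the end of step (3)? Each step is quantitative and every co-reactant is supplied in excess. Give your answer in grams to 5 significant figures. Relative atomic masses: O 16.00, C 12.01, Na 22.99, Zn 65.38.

39.244 g

M(ZnO) = 65.38 + 16.00 = 81.38 g/mol.
M(Na2CO3) = 2(22.99) + 12.01 + 3(16.00) = 105.99 g/mol.
n(ZnO) = 30.132 / 81.38 = 0.370263 mol.
Reaction (1): ZnO→CO ratio 1:1 ⇒ n(CO) = 0.370263 mol.
Reaction (2): CO→CO2 ratio 2:2 ⇒ n(CO2) = 0.370263 mol.
Reaction (3): CO2→Na2CO3 ratio 1:1 ⇒ n(Na2CO3) = 0.370263 mol.
Mass of Na2CO3 = 0.370263 × 105.99 = 39.2442 g.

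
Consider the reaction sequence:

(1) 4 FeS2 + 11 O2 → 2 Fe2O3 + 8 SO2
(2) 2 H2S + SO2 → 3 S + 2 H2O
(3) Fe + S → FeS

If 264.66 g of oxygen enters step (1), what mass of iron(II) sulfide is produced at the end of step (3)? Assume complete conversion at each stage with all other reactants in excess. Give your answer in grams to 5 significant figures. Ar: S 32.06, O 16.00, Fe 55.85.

1586.3 g

M(O2) = 2(16.00) = 32.00 g/mol.
M(FeS) = 55.85 + 32.06 = 87.91 g/mol.
n(O2) = 264.66 / 32.00 = 8.27063 mol.
Reaction (1): O2→SO2 ratio 11:8 ⇒ n(SO2) = 6.01500 mol.
Reaction (2): SO2→S ratio 1:3 ⇒ n(S) = 18.0450 mol.
Reaction (3): S→FeS ratio 1:1 ⇒ n(FeS) = 18.0450 mol.
Mass of FeS = 18.0450 × 87.91 = 1586.34 g.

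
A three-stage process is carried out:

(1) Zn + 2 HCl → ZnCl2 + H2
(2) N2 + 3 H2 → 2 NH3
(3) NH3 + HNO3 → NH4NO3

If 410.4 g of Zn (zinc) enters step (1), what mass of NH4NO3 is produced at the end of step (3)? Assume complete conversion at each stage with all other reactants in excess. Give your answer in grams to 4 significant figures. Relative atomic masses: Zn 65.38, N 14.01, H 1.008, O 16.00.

335.0 g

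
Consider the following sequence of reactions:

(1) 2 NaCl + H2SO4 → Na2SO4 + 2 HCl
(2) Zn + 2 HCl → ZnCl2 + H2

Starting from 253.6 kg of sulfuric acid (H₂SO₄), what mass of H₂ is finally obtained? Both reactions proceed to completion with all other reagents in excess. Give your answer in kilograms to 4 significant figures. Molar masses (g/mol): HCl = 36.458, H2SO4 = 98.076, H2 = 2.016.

5.213 kg

253.6 kg = 253600 g.
n(H2SO4) = 253600 / 98.076 = 2585.7 mol.
Step 1 gives a 1:2 ratio of H2SO4 to HCl, so n(HCl) = 5171.5 mol.
In step 2 the HCl:H2 ratio is 2:1, so n(H2) = 2585.7 mol.
Mass of H2 = 2585.7 × 2.016 = 5212.9 g = 5.213 kg.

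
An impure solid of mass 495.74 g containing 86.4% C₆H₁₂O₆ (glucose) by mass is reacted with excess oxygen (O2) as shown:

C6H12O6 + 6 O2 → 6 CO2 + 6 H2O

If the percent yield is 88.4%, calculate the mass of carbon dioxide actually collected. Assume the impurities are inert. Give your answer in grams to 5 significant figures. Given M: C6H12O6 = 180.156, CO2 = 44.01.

Pure C6H12O6 available = 495.74 g × 0.864 = 428.319 g.
n(C6H12O6) = 428.319 g / 180.156 g/mol = 2.37749 mol.
From the equation the C6H12O6:CO2 mole ratio is 1:6, so n(CO2) = 2.37749 × 6/1 = 14.2649 mol.
Mass of CO2 = 14.2649 mol × 44.01 g/mol = 627.800 g.
Actual mass collected = 627.800 g × 0.884 = 554.976 g.

554.98 g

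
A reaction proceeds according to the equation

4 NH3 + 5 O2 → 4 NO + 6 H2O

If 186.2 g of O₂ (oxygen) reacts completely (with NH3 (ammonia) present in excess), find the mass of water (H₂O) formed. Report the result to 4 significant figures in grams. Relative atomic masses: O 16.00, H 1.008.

125.8 g

M(O2) = 2(16.00) = 32.00 g/mol.
M(H2O) = 2(1.008) + 16.00 = 18.016 g/mol.
n(O2) = 186.20 g / 32.00 g/mol = 5.8187 mol.
From the equation the O2:H2O mole ratio is 5:6, so n(H2O) = 5.8187 × 6/5 = 6.9825 mol.
Mass of H2O = 6.9825 mol × 18.016 g/mol = 125.80 g.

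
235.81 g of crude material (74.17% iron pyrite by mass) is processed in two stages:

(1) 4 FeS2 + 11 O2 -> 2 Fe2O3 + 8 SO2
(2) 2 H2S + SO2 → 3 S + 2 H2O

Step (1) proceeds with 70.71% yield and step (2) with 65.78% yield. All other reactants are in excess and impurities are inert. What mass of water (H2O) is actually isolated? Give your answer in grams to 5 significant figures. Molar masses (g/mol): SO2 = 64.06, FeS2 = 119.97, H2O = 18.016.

48.866 g

Pure FeS2 = 235.81 × 0.7417 = 174.900 g.
n(FeS2) = 174.900 / 119.97 = 1.45787 mol.
Step 1 (FeS2:SO2 = 4:8): theoretical n(SO2) = 2.91573 mol; at 70.71% yield, n(SO2) = 2.06172 mol.
Step 2 (SO2:H2O = 1:2): theoretical n(H2O) = 4.12343 mol, so theoretical mass = 4.12343 × 18.016 = 74.2877 g.
At 65.78% yield, actual mass of H2O = 74.2877 × 0.6578 = 48.8665 g.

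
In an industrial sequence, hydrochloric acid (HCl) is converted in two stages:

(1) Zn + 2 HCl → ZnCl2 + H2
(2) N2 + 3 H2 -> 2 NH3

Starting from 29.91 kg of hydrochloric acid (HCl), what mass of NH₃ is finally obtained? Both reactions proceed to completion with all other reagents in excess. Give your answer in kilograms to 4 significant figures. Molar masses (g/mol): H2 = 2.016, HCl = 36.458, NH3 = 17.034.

4.658 kg

29.91 kg = 29910 g.
n(HCl) = 29910 / 36.458 = 820.40 mol.
Step 1 gives a 2:1 ratio of HCl to H2, so n(H2) = 410.20 mol.
In step 2 the H2:NH3 ratio is 3:2, so n(NH3) = 273.47 mol.
Mass of NH3 = 273.47 × 17.034 = 4658.2 g = 4.658 kg.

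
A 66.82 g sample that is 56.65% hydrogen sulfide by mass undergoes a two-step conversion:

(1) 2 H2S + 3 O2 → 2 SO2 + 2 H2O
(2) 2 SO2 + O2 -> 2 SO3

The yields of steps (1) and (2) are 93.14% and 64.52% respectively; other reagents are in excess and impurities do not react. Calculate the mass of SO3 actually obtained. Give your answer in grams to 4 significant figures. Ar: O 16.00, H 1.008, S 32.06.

53.44 g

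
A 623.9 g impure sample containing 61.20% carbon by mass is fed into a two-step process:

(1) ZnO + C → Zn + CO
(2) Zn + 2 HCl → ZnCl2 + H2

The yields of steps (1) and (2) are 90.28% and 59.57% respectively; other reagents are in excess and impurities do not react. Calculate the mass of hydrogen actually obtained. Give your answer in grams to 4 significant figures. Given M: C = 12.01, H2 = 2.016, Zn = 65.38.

34.47 g

Pure C = 623.9 × 0.6120 = 381.83 g.
n(C) = 381.83 / 12.01 = 31.792 mol.
Step 1 (C:Zn = 1:1): theoretical n(Zn) = 31.792 mol; at 90.28% yield, n(Zn) = 28.702 mol.
Step 2 (Zn:H2 = 1:1): theoretical n(H2) = 28.702 mol, so theoretical mass = 28.702 × 2.016 = 57.864 g.
At 59.57% yield, actual mass of H2 = 57.864 × 0.5957 = 34.469 g.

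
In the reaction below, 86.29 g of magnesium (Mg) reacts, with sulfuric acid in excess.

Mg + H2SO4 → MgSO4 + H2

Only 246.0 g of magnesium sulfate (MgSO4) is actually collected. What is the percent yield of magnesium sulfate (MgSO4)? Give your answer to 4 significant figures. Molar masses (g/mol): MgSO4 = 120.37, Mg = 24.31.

57.58 %

n(Mg) = 86.290 g / 24.31 g/mol = 3.5496 mol.
From the equation the Mg:MgSO4 mole ratio is 1:1, so n(MgSO4) = 3.5496 × 1/1 = 3.5496 mol.
Mass of MgSO4 = 3.5496 mol × 120.37 g/mol = 427.26 g.
This is the theoretical yield. Percent yield = 246.0 g / 427.26 g × 100% = 57.576%.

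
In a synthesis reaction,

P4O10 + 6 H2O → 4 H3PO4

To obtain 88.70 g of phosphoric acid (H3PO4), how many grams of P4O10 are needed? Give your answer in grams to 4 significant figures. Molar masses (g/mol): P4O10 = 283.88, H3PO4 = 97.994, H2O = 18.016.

n(H3PO4) = 88.700 g / 97.994 g/mol = 0.90516 mol.
From the equation the H3PO4:P4O10 mole ratio is 4:1, so n(P4O10) = 0.90516 × 1/4 = 0.22629 mol.
Mass of P4O10 = 0.22629 mol × 283.88 g/mol = 64.239 g.

64.24 g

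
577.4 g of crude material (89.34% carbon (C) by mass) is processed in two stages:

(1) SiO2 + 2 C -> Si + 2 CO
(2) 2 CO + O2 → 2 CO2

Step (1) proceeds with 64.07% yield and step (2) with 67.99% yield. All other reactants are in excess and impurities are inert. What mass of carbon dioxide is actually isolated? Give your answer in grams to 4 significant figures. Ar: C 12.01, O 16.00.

823.4 g

Pure C = 577.4 × 0.8934 = 515.85 g.
M(C) = 12.01 g/mol.
M(CO2) = 12.01 + 2(16.00) = 44.01 g/mol.
n(C) = 515.85 / 12.01 = 42.952 mol.
Step 1 (C:CO = 2:2): theoretical n(CO) = 42.952 mol; at 64.07% yield, n(CO) = 27.519 mol.
Step 2 (CO:CO2 = 2:2): theoretical n(CO2) = 27.519 mol, so theoretical mass = 27.519 × 44.01 = 1211.1 g.
At 67.99% yield, actual mass of CO2 = 1211.1 × 0.6799 = 823.44 g.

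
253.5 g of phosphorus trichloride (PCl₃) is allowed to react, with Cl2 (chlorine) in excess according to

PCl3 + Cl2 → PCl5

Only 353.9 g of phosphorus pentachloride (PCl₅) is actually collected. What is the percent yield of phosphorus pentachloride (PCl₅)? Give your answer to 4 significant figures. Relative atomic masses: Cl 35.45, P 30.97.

92.07 %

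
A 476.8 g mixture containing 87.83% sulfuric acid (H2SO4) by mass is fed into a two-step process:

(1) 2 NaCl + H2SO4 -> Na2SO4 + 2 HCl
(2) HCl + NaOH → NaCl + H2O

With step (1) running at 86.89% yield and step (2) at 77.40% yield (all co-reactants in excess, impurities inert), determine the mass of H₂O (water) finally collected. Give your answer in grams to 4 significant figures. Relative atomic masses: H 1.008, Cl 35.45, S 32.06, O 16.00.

103.5 g

Pure H2SO4 = 476.8 × 0.8783 = 418.77 g.
M(H2SO4) = 2(1.008) + 32.06 + 4(16.00) = 98.076 g/mol.
M(H2O) = 2(1.008) + 16.00 = 18.016 g/mol.
n(H2SO4) = 418.77 / 98.076 = 4.2699 mol.
Step 1 (H2SO4:HCl = 1:2): theoretical n(HCl) = 8.5398 mol; at 86.89% yield, n(HCl) = 7.4202 mol.
Step 2 (HCl:H2O = 1:1): theoretical n(H2O) = 7.4202 mol, so theoretical mass = 7.4202 × 18.016 = 133.68 g.
At 77.40% yield, actual mass of H2O = 133.68 × 0.7740 = 103.47 g.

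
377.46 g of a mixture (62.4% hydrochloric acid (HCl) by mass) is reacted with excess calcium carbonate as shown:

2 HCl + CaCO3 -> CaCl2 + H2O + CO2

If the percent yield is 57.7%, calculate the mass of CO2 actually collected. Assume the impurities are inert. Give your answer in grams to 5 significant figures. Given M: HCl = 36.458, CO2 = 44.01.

82.028 g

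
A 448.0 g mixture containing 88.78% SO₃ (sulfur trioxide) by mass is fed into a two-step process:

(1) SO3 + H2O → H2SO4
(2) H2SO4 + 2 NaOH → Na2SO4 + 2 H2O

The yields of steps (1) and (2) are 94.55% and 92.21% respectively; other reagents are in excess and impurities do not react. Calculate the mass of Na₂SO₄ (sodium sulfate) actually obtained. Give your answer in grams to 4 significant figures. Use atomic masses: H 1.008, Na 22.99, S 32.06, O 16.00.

615.2 g

Pure SO3 = 448.0 × 0.8878 = 397.73 g.
M(SO3) = 32.06 + 3(16.00) = 80.06 g/mol.
M(Na2SO4) = 2(22.99) + 32.06 + 4(16.00) = 142.04 g/mol.
n(SO3) = 397.73 / 80.06 = 4.9680 mol.
Step 1 (SO3:H2SO4 = 1:1): theoretical n(H2SO4) = 4.9680 mol; at 94.55% yield, n(H2SO4) = 4.6972 mol.
Step 2 (H2SO4:Na2SO4 = 1:1): theoretical n(Na2SO4) = 4.6972 mol, so theoretical mass = 4.6972 × 142.04 = 667.19 g.
At 92.21% yield, actual mass of Na2SO4 = 667.19 × 0.9221 = 615.22 g.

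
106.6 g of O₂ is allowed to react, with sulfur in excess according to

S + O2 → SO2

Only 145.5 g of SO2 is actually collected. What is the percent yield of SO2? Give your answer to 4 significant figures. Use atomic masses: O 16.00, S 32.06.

68.18 %

M(O2) = 2(16.00) = 32.00 g/mol.
M(SO2) = 32.06 + 2(16.00) = 64.06 g/mol.
n(O2) = 106.60 g / 32.00 g/mol = 3.3312 mol.
From the equation the O2:SO2 mole ratio is 1:1, so n(SO2) = 3.3312 × 1/1 = 3.3312 mol.
Mass of SO2 = 3.3312 mol × 64.06 g/mol = 213.40 g.
This is the theoretical yield. Percent yield = 145.5 g / 213.40 g × 100% = 68.182%.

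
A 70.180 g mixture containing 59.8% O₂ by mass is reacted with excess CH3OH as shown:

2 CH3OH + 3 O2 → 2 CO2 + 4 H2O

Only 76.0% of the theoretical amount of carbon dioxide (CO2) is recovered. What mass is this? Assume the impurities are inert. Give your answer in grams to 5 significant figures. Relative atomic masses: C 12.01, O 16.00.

Pure O2 available = 70.180 g × 0.598 = 41.9676 g.
M(O2) = 2(16.00) = 32.00 g/mol.
M(CO2) = 12.01 + 2(16.00) = 44.01 g/mol.
n(O2) = 41.9676 g / 32.00 g/mol = 1.31149 mol.
From the equation the O2:CO2 mole ratio is 3:2, so n(CO2) = 1.31149 × 2/3 = 0.874326 mol.
Mass of CO2 = 0.874326 mol × 44.01 g/mol = 38.4791 g.
Actual mass collected = 38.4791 g × 0.760 = 29.2441 g.

29.244 g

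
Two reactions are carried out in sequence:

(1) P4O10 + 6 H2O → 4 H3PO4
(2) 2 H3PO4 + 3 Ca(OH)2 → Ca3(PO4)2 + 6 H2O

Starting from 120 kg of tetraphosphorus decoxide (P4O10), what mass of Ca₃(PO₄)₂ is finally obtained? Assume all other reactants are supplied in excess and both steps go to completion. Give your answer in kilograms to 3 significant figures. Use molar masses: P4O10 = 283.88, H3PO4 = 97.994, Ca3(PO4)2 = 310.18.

262 kg

120 kg = 120000 g.
n(P4O10) = 120000 / 283.88 = 422.7 mol.
Step 1 gives a 1:4 ratio of P4O10 to H3PO4, so n(H3PO4) = 1691 mol.
In step 2 the H3PO4:Ca3(PO4)2 ratio is 2:1, so n(Ca3(PO4)2) = 845.4 mol.
Mass of Ca3(PO4)2 = 845.4 × 310.18 = 262200 g = 262 kg.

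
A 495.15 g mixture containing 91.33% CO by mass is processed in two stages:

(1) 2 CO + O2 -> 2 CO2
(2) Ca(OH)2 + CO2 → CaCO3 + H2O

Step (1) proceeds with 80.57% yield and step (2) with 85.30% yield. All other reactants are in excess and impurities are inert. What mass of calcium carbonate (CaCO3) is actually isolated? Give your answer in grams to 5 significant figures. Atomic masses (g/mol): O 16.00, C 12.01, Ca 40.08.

Pure CO = 495.15 × 0.9133 = 452.220 g.
M(CO) = 12.01 + 16.00 = 28.01 g/mol.
M(CaCO3) = 40.08 + 12.01 + 3(16.00) = 100.09 g/mol.
n(CO) = 452.220 / 28.01 = 16.1450 mol.
Step 1 (CO:CO2 = 2:2): theoretical n(CO2) = 16.1450 mol; at 80.57% yield, n(CO2) = 13.0080 mol.
Step 2 (CO2:CaCO3 = 1:1): theoretical n(CaCO3) = 13.0080 mol, so theoretical mass = 13.0080 × 100.09 = 1301.97 g.
At 85.30% yield, actual mass of CaCO3 = 1301.97 × 0.8530 = 1110.58 g.

1110.6 g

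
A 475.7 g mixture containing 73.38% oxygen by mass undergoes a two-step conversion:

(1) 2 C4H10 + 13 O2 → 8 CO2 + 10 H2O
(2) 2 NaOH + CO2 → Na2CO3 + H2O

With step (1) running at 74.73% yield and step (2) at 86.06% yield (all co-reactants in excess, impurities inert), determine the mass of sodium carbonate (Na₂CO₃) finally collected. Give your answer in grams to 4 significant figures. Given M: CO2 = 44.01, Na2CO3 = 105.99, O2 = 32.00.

457.6 g

Pure O2 = 475.7 × 0.7338 = 349.07 g.
n(O2) = 349.07 / 32.00 = 10.908 mol.
Step 1 (O2:CO2 = 13:8): theoretical n(CO2) = 6.7129 mol; at 74.73% yield, n(CO2) = 5.0165 mol.
Step 2 (CO2:Na2CO3 = 1:1): theoretical n(Na2CO3) = 5.0165 mol, so theoretical mass = 5.0165 × 105.99 = 531.70 g.
At 86.06% yield, actual mass of Na2CO3 = 531.70 × 0.8606 = 457.58 g.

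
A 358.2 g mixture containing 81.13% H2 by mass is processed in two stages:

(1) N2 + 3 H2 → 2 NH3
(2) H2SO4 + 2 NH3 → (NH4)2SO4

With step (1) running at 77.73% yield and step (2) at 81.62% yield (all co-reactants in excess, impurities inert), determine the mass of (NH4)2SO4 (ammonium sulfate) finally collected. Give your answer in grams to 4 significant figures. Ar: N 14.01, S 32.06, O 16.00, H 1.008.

4028 g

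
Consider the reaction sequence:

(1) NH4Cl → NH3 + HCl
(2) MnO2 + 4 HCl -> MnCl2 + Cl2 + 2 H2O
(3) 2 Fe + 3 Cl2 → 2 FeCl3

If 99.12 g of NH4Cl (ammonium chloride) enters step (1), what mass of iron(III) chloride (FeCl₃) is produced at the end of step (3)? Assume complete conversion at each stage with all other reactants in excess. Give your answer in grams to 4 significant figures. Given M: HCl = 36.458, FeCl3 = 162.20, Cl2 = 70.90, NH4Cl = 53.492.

n(NH4Cl) = 99.12 / 53.492 = 1.8530 mol.
Reaction (1): NH4Cl→HCl ratio 1:1 ⇒ n(HCl) = 1.8530 mol.
Reaction (2): HCl→Cl2 ratio 4:1 ⇒ n(Cl2) = 0.46325 mol.
Reaction (3): Cl2→FeCl3 ratio 3:2 ⇒ n(FeCl3) = 0.30883 mol.
Mass of FeCl3 = 0.30883 × 162.20 = 50.092 g.

50.09 g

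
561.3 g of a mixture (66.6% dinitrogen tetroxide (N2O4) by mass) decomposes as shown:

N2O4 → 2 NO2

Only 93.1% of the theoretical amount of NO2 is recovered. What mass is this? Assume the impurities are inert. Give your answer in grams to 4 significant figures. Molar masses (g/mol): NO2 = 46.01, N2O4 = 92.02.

Pure N2O4 available = 561.3 g × 0.666 = 373.83 g.
n(N2O4) = 373.83 g / 92.02 g/mol = 4.0624 mol.
From the equation the N2O4:NO2 mole ratio is 1:2, so n(NO2) = 4.0624 × 2/1 = 8.1249 mol.
Mass of NO2 = 8.1249 mol × 46.01 g/mol = 373.83 g.
Actual mass collected = 373.83 g × 0.931 = 348.03 g.

348.0 g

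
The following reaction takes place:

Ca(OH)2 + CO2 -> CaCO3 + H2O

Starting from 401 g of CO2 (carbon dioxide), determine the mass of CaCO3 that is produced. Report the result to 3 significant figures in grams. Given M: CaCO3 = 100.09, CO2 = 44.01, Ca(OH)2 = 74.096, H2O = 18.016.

912 g

n(CO2) = 401.0 g / 44.01 g/mol = 9.112 mol.
From the equation the CO2:CaCO3 mole ratio is 1:1, so n(CaCO3) = 9.112 × 1/1 = 9.112 mol.
Mass of CaCO3 = 9.112 mol × 100.09 g/mol = 912.0 g.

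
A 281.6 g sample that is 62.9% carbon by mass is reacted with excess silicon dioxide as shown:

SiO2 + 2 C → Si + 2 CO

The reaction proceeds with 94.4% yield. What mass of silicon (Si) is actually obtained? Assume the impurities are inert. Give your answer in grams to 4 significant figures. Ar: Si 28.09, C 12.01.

Pure C available = 281.6 g × 0.629 = 177.13 g.
M(C) = 12.01 g/mol.
M(Si) = 28.09 g/mol.
n(C) = 177.13 g / 12.01 g/mol = 14.748 mol.
From the equation the C:Si mole ratio is 2:1, so n(Si) = 14.748 × 1/2 = 7.3741 mol.
Mass of Si = 7.3741 mol × 28.09 g/mol = 207.14 g.
Actual mass collected = 207.14 g × 0.944 = 195.54 g.

195.5 g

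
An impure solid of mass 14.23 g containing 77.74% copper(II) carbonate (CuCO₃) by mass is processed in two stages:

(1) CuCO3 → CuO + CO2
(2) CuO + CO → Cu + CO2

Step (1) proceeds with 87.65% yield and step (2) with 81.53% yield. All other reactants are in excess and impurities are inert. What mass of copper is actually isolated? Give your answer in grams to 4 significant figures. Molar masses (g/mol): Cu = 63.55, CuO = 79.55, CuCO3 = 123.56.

Pure CuCO3 = 14.23 × 0.7774 = 11.062 g.
n(CuCO3) = 11.062 / 123.56 = 0.089531 mol.
Step 1 (CuCO3:CuO = 1:1): theoretical n(CuO) = 0.089531 mol; at 87.65% yield, n(CuO) = 0.078474 mol.
Step 2 (CuO:Cu = 1:1): theoretical n(Cu) = 0.078474 mol, so theoretical mass = 0.078474 × 63.55 = 4.9870 g.
At 81.53% yield, actual mass of Cu = 4.9870 × 0.8153 = 4.0659 g.

4.066 g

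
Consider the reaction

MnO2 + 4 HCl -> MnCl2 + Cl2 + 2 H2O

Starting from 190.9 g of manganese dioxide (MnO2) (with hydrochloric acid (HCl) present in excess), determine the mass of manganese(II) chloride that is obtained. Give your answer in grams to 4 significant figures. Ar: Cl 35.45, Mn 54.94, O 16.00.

M(MnO2) = 54.94 + 2(16.00) = 86.94 g/mol.
M(MnCl2) = 54.94 + 2(35.45) = 125.84 g/mol.
n(MnO2) = 190.90 g / 86.94 g/mol = 2.1958 mol.
From the equation the MnO2:MnCl2 mole ratio is 1:1, so n(MnCl2) = 2.1958 × 1/1 = 2.1958 mol.
Mass of MnCl2 = 2.1958 mol × 125.84 g/mol = 276.32 g.

276.3 g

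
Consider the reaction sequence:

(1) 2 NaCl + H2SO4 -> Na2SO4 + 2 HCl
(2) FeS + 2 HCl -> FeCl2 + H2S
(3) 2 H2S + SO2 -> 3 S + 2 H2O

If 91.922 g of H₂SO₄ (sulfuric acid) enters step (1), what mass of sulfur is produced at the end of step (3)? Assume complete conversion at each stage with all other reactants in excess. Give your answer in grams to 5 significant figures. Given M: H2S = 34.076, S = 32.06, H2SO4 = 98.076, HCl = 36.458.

n(H2SO4) = 91.922 / 98.076 = 0.937253 mol.
Reaction (1): H2SO4→HCl ratio 1:2 ⇒ n(HCl) = 1.87451 mol.
Reaction (2): HCl→H2S ratio 2:1 ⇒ n(H2S) = 0.937253 mol.
Reaction (3): H2S→S ratio 2:3 ⇒ n(S) = 1.40588 mol.
Mass of S = 1.40588 × 32.06 = 45.0725 g.

45.072 g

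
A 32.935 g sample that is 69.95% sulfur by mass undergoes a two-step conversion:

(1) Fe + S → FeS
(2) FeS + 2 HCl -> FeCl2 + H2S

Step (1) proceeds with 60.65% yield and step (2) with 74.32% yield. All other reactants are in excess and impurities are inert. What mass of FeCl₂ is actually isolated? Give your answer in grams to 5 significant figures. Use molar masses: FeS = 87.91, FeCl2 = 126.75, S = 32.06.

Pure S = 32.935 × 0.6995 = 23.0380 g.
n(S) = 23.0380 / 32.06 = 0.718591 mol.
Step 1 (S:FeS = 1:1): theoretical n(FeS) = 0.718591 mol; at 60.65% yield, n(FeS) = 0.435826 mol.
Step 2 (FeS:FeCl2 = 1:1): theoretical n(FeCl2) = 0.435826 mol, so theoretical mass = 0.435826 × 126.75 = 55.2409 g.
At 74.32% yield, actual mass of FeCl2 = 55.2409 × 0.7432 = 41.0550 g.

41.055 g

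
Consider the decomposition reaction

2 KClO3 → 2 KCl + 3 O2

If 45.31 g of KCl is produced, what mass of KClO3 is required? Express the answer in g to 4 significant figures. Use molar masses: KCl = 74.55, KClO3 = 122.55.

74.48 g

n(KCl) = 45.310 g / 74.55 g/mol = 0.60778 mol.
From the equation the KCl:KClO3 mole ratio is 2:2, so n(KClO3) = 0.60778 × 2/2 = 0.60778 mol.
Mass of KClO3 = 0.60778 mol × 122.55 g/mol = 74.483 g.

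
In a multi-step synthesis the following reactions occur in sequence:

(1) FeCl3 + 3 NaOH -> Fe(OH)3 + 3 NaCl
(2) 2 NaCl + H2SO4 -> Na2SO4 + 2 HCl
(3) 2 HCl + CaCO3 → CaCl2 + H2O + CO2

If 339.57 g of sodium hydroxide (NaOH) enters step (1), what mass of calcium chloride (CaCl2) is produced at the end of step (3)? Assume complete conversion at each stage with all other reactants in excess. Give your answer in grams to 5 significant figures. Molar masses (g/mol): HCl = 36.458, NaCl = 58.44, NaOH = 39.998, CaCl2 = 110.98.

n(NaOH) = 339.57 / 39.998 = 8.48967 mol.
Reaction (1): NaOH→NaCl ratio 3:3 ⇒ n(NaCl) = 8.48967 mol.
Reaction (2): NaCl→HCl ratio 2:2 ⇒ n(HCl) = 8.48967 mol.
Reaction (3): HCl→CaCl2 ratio 2:1 ⇒ n(CaCl2) = 4.24484 mol.
Mass of CaCl2 = 4.24484 × 110.98 = 471.092 g.

471.09 g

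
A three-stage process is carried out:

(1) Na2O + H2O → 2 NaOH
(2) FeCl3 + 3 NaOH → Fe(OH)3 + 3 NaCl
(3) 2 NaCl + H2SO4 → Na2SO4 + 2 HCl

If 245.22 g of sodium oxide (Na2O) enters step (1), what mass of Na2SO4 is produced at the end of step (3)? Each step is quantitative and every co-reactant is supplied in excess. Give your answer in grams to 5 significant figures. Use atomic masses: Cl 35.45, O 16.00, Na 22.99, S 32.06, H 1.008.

561.97 g

M(Na2O) = 2(22.99) + 16.00 = 61.98 g/mol.
M(Na2SO4) = 2(22.99) + 32.06 + 4(16.00) = 142.04 g/mol.
n(Na2O) = 245.22 / 61.98 = 3.95644 mol.
Reaction (1): Na2O→NaOH ratio 1:2 ⇒ n(NaOH) = 7.91288 mol.
Reaction (2): NaOH→NaCl ratio 3:3 ⇒ n(NaCl) = 7.91288 mol.
Reaction (3): NaCl→Na2SO4 ratio 2:1 ⇒ n(Na2SO4) = 3.95644 mol.
Mass of Na2SO4 = 3.95644 × 142.04 = 561.972 g.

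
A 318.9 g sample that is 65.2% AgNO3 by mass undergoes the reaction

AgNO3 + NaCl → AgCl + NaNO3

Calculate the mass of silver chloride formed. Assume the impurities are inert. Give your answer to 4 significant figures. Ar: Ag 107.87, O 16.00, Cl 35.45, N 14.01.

Mass of pure AgNO3 = 318.9 g × 0.652 = 207.92 g.
M(AgNO3) = 107.87 + 14.01 + 3(16.00) = 169.88 g/mol.
M(AgCl) = 107.87 + 35.45 = 143.32 g/mol.
n(AgNO3) = 207.92 g / 169.88 g/mol = 1.2239 mol.
From the equation the AgNO3:AgCl mole ratio is 1:1, so n(AgCl) = 1.2239 × 1/1 = 1.2239 mol.
Mass of AgCl = 1.2239 mol × 143.32 g/mol = 175.41 g.

175.4 g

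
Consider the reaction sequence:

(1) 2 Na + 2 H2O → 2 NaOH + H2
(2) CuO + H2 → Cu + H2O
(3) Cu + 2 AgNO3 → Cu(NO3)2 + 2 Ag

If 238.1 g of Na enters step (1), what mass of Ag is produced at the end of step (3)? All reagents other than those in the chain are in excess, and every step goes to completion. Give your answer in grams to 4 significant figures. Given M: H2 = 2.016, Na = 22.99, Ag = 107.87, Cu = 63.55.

1117 g

n(Na) = 238.1 / 22.99 = 10.357 mol.
Reaction (1): Na→H2 ratio 2:1 ⇒ n(H2) = 5.1783 mol.
Reaction (2): H2→Cu ratio 1:1 ⇒ n(Cu) = 5.1783 mol.
Reaction (3): Cu→Ag ratio 1:2 ⇒ n(Ag) = 10.357 mol.
Mass of Ag = 10.357 × 107.87 = 1117.2 g.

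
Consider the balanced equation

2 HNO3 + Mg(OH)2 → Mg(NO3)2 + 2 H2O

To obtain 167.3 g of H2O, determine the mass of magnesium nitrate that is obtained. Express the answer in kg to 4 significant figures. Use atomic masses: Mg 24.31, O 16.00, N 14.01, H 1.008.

0.6887 kg

M(H2O) = 2(1.008) + 16.00 = 18.016 g/mol.
M(Mg(NO3)2) = 24.31 + 2(14.01) + 6(16.00) = 148.33 g/mol.
n(H2O) = 167.30 g / 18.016 g/mol = 9.2862 mol.
From the equation the H2O:Mg(NO3)2 mole ratio is 2:1, so n(Mg(NO3)2) = 9.2862 × 1/2 = 4.6431 mol.
Mass of Mg(NO3)2 = 4.6431 mol × 148.33 g/mol = 688.71 g.
Converting to kg: 688.71 g = 0.6887 kg.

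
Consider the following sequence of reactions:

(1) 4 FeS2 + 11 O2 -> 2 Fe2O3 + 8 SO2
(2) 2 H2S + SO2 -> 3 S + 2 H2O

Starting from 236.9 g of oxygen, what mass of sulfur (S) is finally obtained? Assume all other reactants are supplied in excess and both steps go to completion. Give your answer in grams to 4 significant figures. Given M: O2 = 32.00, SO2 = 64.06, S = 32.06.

n(O2) = 236.90 / 32.00 = 7.4031 mol.
Step 1 gives a 11:8 ratio of O2 to SO2, so n(SO2) = 5.3841 mol.
In step 2 the SO2:S ratio is 1:3, so n(S) = 16.152 mol.
Mass of S = 16.152 × 32.06 = 517.84 g.

517.8 g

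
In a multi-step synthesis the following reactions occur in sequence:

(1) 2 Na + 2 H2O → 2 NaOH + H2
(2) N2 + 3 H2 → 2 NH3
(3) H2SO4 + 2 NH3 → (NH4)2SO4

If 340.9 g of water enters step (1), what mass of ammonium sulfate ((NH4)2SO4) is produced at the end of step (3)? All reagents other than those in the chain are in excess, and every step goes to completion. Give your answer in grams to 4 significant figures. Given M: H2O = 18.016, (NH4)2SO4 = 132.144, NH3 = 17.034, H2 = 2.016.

416.7 g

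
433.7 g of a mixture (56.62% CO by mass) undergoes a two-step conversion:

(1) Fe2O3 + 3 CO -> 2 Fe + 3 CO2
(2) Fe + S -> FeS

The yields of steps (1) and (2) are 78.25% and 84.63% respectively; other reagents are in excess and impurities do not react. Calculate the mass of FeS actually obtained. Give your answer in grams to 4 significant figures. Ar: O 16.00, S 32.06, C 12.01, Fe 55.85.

Pure CO = 433.7 × 0.5662 = 245.56 g.
M(CO) = 12.01 + 16.00 = 28.01 g/mol.
M(FeS) = 55.85 + 32.06 = 87.91 g/mol.
n(CO) = 245.56 / 28.01 = 8.7669 mol.
Step 1 (CO:Fe = 3:2): theoretical n(Fe) = 5.8446 mol; at 78.25% yield, n(Fe) = 4.5734 mol.
Step 2 (Fe:FeS = 1:1): theoretical n(FeS) = 4.5734 mol, so theoretical mass = 4.5734 × 87.91 = 402.05 g.
At 84.63% yield, actual mass of FeS = 402.05 × 0.8463 = 340.25 g.

340.3 g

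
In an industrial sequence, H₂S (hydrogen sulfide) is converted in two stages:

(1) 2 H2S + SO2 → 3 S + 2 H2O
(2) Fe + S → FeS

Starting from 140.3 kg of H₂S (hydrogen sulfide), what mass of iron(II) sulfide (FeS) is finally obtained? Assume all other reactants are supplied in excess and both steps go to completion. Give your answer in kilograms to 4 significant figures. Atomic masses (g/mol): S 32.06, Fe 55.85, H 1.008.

542.9 kg

M(H2S) = 2(1.008) + 32.06 = 34.076 g/mol.
M(FeS) = 55.85 + 32.06 = 87.91 g/mol.
140.3 kg = 140300 g.
n(H2S) = 140300 / 34.076 = 4117.3 mol.
Step 1 gives a 2:3 ratio of H2S to S, so n(S) = 6175.9 mol.
In step 2 the S:FeS ratio is 1:1, so n(FeS) = 6175.9 mol.
Mass of FeS = 6175.9 × 87.91 = 542920 g = 542.9 kg.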